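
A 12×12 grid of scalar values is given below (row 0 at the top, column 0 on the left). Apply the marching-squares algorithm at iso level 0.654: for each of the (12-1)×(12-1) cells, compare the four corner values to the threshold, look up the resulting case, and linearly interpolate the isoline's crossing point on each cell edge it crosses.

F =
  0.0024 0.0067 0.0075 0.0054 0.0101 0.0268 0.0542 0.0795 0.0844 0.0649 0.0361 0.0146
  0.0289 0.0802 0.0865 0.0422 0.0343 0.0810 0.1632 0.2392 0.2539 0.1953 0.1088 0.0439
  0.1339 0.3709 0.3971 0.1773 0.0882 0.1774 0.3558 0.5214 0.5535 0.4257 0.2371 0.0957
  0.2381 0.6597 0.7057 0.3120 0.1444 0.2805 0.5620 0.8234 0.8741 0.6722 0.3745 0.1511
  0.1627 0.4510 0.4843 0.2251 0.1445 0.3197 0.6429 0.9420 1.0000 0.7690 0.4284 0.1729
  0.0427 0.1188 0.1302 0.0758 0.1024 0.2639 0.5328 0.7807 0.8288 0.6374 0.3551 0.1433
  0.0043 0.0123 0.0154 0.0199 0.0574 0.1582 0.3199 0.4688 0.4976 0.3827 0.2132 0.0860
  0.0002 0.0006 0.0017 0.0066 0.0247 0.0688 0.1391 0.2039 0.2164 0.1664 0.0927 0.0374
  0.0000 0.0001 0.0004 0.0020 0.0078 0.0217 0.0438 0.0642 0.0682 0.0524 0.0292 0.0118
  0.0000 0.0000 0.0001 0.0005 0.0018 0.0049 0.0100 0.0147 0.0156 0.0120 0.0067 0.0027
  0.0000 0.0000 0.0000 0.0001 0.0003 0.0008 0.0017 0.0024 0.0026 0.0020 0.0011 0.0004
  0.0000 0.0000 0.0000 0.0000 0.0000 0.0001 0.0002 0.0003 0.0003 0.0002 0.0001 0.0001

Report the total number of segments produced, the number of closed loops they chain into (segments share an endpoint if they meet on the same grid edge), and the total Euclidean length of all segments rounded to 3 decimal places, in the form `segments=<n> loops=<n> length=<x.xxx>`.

segments=18 loops=2 length=12.689

cell (2,0): code 0100 → (2.980,1.000)–(3.000,0.986)
cell (2,1): code 1100 → (2.832,2.000)–(2.980,1.000)
cell (2,2): code 1000 → (3.000,2.131)–(2.832,2.000)
cell (2,6): code 0100 → (2.439,7.000)–(3.000,6.352)
cell (2,7): code 1100 → (2.313,8.000)–(2.439,7.000)
cell (2,8): code 1100 → (2.926,9.000)–(2.313,8.000)
cell (2,9): code 1000 → (3.000,9.061)–(2.926,9.000)
cell (3,0): code 0010 → (3.000,0.986)–(3.027,1.000)
cell (3,1): code 0011 → (3.027,1.000)–(3.234,2.000)
cell (3,2): code 0001 → (3.234,2.000)–(3.000,2.131)
cell (3,6): code 0110 → (3.000,6.352)–(4.000,6.037)
cell (3,9): code 1001 → (4.000,9.338)–(3.000,9.061)
cell (4,6): code 0110 → (4.000,6.037)–(5.000,6.489)
cell (4,8): code 1011 → (5.000,8.913)–(4.874,9.000)
cell (4,9): code 0001 → (4.874,9.000)–(4.000,9.338)
cell (5,6): code 0010 → (5.000,6.489)–(5.406,7.000)
cell (5,7): code 0011 → (5.406,7.000)–(5.528,8.000)
cell (5,8): code 0001 → (5.528,8.000)–(5.000,8.913)
total: 18 segments, chained into 2 closed loop(s), length Σ = 12.688814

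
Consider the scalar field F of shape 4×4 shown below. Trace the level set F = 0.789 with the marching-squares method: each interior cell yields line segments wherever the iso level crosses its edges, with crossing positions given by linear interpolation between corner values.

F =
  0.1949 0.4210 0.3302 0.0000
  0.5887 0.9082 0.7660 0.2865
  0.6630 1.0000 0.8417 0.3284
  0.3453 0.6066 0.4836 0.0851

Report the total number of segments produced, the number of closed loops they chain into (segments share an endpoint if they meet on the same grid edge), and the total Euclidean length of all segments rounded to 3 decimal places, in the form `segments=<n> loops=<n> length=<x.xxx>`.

segments=8 loops=1 length=5.476

cell (0,0): code 0100 → (0.755,1.000)–(1.000,0.627)
cell (0,1): code 1000 → (1.000,1.838)–(0.755,1.000)
cell (1,0): code 0110 → (1.000,0.627)–(2.000,0.374)
cell (1,1): code 1101 → (1.304,2.000)–(1.000,1.838)
cell (1,2): code 1000 → (2.000,2.103)–(1.304,2.000)
cell (2,0): code 0010 → (2.000,0.374)–(2.536,1.000)
cell (2,1): code 0011 → (2.536,1.000)–(2.147,2.000)
cell (2,2): code 0001 → (2.147,2.000)–(2.000,2.103)
total: 8 segments, chained into 1 closed loop(s), length Σ = 5.475733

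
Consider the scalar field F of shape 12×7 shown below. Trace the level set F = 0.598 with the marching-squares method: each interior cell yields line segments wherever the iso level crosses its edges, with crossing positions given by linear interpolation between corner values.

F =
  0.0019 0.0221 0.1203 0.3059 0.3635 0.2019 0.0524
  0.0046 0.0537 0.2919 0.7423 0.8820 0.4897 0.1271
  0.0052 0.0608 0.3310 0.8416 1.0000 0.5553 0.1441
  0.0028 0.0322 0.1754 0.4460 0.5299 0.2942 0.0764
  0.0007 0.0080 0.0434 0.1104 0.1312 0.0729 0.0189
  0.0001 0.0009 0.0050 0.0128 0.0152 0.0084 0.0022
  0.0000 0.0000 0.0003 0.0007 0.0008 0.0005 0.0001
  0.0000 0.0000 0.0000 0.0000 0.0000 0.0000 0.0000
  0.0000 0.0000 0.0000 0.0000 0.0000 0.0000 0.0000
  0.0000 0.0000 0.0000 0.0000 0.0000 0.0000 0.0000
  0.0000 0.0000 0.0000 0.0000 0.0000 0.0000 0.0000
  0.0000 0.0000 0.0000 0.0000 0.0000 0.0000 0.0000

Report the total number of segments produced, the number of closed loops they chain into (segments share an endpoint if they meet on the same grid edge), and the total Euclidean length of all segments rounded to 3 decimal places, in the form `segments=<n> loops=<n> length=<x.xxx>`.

cell (0,2): code 0100 → (0.669,3.000)–(1.000,2.680)
cell (0,3): code 1100 → (0.452,4.000)–(0.669,3.000)
cell (0,4): code 1000 → (1.000,4.724)–(0.452,4.000)
cell (1,2): code 0110 → (1.000,2.680)–(2.000,2.523)
cell (1,4): code 1001 → (2.000,4.904)–(1.000,4.724)
cell (2,2): code 0010 → (2.000,2.523)–(2.616,3.000)
cell (2,3): code 0011 → (2.616,3.000)–(2.855,4.000)
cell (2,4): code 0001 → (2.855,4.000)–(2.000,4.904)
total: 8 segments, chained into 1 closed loop(s), length Σ = 7.471360

segments=8 loops=1 length=7.471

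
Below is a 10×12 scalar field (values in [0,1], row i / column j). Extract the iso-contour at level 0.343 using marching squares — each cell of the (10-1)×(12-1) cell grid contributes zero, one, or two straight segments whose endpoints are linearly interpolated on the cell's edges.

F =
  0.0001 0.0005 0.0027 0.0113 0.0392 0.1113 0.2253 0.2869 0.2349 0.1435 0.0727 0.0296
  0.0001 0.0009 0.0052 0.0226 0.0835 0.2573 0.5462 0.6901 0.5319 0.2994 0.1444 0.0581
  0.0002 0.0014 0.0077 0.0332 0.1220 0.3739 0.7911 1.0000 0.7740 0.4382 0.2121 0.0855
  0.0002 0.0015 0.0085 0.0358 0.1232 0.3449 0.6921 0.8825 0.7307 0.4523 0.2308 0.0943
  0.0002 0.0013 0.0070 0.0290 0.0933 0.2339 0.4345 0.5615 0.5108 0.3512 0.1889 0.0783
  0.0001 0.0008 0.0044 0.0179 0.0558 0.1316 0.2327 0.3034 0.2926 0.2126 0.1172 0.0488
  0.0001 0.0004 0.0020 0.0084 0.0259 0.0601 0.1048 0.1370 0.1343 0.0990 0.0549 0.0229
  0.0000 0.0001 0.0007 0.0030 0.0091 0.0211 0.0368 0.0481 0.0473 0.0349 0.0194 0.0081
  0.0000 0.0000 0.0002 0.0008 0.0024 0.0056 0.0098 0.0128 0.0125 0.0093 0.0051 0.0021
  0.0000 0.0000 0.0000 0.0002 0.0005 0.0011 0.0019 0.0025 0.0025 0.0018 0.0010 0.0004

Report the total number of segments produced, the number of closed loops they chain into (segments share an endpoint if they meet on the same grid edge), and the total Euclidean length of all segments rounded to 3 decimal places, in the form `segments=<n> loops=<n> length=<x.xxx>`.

cell (0,5): code 0100 → (0.367,6.000)–(1.000,5.297)
cell (0,6): code 1100 → (0.139,7.000)–(0.367,6.000)
cell (0,7): code 1100 → (0.364,8.000)–(0.139,7.000)
cell (0,8): code 1000 → (1.000,8.812)–(0.364,8.000)
cell (1,4): code 0100 → (1.735,5.000)–(2.000,4.877)
cell (1,5): code 1110 → (1.000,5.297)–(1.735,5.000)
cell (1,8): code 1101 → (1.314,9.000)–(1.000,8.812)
cell (1,9): code 1000 → (2.000,9.421)–(1.314,9.000)
cell (2,4): code 0110 → (2.000,4.877)–(3.000,4.991)
cell (2,9): code 1001 → (3.000,9.493)–(2.000,9.421)
cell (3,4): code 0010 → (3.000,4.991)–(3.017,5.000)
cell (3,5): code 0111 → (3.017,5.000)–(4.000,5.544)
cell (3,9): code 1001 → (4.000,9.051)–(3.000,9.493)
cell (4,5): code 0010 → (4.000,5.544)–(4.453,6.000)
cell (4,6): code 0011 → (4.453,6.000)–(4.847,7.000)
cell (4,7): code 0011 → (4.847,7.000)–(4.769,8.000)
cell (4,8): code 0011 → (4.769,8.000)–(4.059,9.000)
cell (4,9): code 0001 → (4.059,9.000)–(4.000,9.051)
total: 18 segments, chained into 1 closed loop(s), length Σ = 14.554103

segments=18 loops=1 length=14.554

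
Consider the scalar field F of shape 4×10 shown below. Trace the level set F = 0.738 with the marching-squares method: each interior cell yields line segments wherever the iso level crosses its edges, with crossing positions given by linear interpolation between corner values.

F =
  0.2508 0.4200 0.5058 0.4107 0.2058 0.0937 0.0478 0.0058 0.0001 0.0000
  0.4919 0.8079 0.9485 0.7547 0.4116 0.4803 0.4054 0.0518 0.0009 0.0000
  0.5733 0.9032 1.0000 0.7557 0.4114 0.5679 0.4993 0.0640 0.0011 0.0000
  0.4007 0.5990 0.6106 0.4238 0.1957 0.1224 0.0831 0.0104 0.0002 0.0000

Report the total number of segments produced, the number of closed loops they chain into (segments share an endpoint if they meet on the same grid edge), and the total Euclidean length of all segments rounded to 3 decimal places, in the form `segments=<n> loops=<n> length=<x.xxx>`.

cell (0,0): code 0100 → (0.820,1.000)–(1.000,0.779)
cell (0,1): code 1100 → (0.525,2.000)–(0.820,1.000)
cell (0,2): code 1100 → (0.951,3.000)–(0.525,2.000)
cell (0,3): code 1000 → (1.000,3.049)–(0.951,3.000)
cell (1,0): code 0110 → (1.000,0.779)–(2.000,0.499)
cell (1,3): code 1001 → (2.000,3.051)–(1.000,3.049)
cell (2,0): code 0010 → (2.000,0.499)–(2.543,1.000)
cell (2,1): code 0011 → (2.543,1.000)–(2.673,2.000)
cell (2,2): code 0011 → (2.673,2.000)–(2.053,3.000)
cell (2,3): code 0001 → (2.053,3.000)–(2.000,3.051)
total: 10 segments, chained into 1 closed loop(s), length Σ = 7.519916

segments=10 loops=1 length=7.520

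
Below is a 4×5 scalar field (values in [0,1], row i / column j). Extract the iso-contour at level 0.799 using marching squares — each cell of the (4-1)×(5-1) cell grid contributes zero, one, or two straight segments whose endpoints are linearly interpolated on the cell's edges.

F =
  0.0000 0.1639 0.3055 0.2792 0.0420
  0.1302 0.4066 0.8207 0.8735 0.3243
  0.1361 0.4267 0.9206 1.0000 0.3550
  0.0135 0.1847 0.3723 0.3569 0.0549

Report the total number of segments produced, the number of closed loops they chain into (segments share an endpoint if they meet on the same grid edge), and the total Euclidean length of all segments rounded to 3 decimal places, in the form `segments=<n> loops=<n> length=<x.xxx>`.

segments=8 loops=1 length=5.066

cell (0,1): code 0100 → (0.958,2.000)–(1.000,1.948)
cell (0,2): code 1100 → (0.875,3.000)–(0.958,2.000)
cell (0,3): code 1000 → (1.000,3.136)–(0.875,3.000)
cell (1,1): code 0110 → (1.000,1.948)–(2.000,1.754)
cell (1,3): code 1001 → (2.000,3.312)–(1.000,3.136)
cell (2,1): code 0010 → (2.000,1.754)–(2.222,2.000)
cell (2,2): code 0011 → (2.222,2.000)–(2.313,3.000)
cell (2,3): code 0001 → (2.313,3.000)–(2.000,3.312)
total: 8 segments, chained into 1 closed loop(s), length Σ = 5.066201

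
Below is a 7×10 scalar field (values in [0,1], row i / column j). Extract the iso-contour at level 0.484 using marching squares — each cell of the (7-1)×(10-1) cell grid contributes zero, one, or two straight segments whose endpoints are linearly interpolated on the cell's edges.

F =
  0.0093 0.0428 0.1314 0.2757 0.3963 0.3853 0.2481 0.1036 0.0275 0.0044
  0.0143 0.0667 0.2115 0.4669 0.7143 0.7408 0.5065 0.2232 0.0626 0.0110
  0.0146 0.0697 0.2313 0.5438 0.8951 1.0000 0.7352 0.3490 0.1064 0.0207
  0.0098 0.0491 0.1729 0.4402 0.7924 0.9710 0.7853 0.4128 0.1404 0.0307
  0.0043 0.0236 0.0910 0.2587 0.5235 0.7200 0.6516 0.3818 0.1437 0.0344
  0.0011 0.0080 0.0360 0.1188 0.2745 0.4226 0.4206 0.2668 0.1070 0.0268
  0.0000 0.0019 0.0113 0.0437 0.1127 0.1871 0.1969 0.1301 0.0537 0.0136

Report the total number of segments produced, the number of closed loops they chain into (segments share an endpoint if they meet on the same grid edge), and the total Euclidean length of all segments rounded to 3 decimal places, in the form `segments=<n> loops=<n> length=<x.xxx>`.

cell (0,3): code 0100 → (0.276,4.000)–(1.000,3.069)
cell (0,4): code 1100 → (0.278,5.000)–(0.276,4.000)
cell (0,5): code 1100 → (0.913,6.000)–(0.278,5.000)
cell (0,6): code 1000 → (1.000,6.079)–(0.913,6.000)
cell (1,2): code 0100 → (1.222,3.000)–(2.000,2.809)
cell (1,3): code 1110 → (1.000,3.069)–(1.222,3.000)
cell (1,6): code 1001 → (2.000,6.650)–(1.000,6.079)
cell (2,2): code 0010 → (2.000,2.809)–(2.577,3.000)
cell (2,3): code 0111 → (2.577,3.000)–(3.000,3.124)
cell (2,6): code 1001 → (3.000,6.809)–(2.000,6.650)
cell (3,3): code 0110 → (3.000,3.124)–(4.000,3.851)
cell (3,6): code 1001 → (4.000,6.621)–(3.000,6.809)
cell (4,3): code 0010 → (4.000,3.851)–(4.159,4.000)
cell (4,4): code 0011 → (4.159,4.000)–(4.794,5.000)
cell (4,5): code 0011 → (4.794,5.000)–(4.726,6.000)
cell (4,6): code 0001 → (4.726,6.000)–(4.000,6.621)
total: 16 segments, chained into 1 closed loop(s), length Σ = 13.341739

segments=16 loops=1 length=13.342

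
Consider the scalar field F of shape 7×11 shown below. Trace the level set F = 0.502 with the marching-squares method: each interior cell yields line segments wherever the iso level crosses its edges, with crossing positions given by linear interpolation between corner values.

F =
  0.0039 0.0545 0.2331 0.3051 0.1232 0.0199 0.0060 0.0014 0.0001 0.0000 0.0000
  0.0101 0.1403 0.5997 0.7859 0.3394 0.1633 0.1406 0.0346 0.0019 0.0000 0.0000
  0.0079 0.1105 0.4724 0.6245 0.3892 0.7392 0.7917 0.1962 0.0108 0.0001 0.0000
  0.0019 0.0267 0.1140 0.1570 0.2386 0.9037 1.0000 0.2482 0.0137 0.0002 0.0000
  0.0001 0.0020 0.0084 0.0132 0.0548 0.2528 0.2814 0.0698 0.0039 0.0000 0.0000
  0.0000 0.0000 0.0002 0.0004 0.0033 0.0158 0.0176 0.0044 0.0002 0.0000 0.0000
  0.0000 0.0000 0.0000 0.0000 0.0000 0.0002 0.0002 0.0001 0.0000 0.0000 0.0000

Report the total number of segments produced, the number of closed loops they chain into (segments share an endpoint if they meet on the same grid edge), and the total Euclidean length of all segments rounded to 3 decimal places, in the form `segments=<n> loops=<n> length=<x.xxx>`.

segments=16 loops=2 length=13.092

cell (0,1): code 0100 → (0.733,2.000)–(1.000,1.787)
cell (0,2): code 1100 → (0.410,3.000)–(0.733,2.000)
cell (0,3): code 1000 → (1.000,3.636)–(0.410,3.000)
cell (1,1): code 0010 → (1.000,1.787)–(1.767,2.000)
cell (1,2): code 0111 → (1.767,2.000)–(2.000,2.195)
cell (1,3): code 1001 → (2.000,3.521)–(1.000,3.636)
cell (1,4): code 0100 → (1.588,5.000)–(2.000,4.322)
cell (1,5): code 1100 → (1.555,6.000)–(1.588,5.000)
cell (1,6): code 1000 → (2.000,6.486)–(1.555,6.000)
cell (2,2): code 0010 → (2.000,2.195)–(2.262,3.000)
cell (2,3): code 0001 → (2.262,3.000)–(2.000,3.521)
cell (2,4): code 0110 → (2.000,4.322)–(3.000,4.396)
cell (2,6): code 1001 → (3.000,6.662)–(2.000,6.486)
cell (3,4): code 0010 → (3.000,4.396)–(3.617,5.000)
cell (3,5): code 0011 → (3.617,5.000)–(3.693,6.000)
cell (3,6): code 0001 → (3.693,6.000)–(3.000,6.662)
total: 16 segments, chained into 2 closed loop(s), length Σ = 13.091863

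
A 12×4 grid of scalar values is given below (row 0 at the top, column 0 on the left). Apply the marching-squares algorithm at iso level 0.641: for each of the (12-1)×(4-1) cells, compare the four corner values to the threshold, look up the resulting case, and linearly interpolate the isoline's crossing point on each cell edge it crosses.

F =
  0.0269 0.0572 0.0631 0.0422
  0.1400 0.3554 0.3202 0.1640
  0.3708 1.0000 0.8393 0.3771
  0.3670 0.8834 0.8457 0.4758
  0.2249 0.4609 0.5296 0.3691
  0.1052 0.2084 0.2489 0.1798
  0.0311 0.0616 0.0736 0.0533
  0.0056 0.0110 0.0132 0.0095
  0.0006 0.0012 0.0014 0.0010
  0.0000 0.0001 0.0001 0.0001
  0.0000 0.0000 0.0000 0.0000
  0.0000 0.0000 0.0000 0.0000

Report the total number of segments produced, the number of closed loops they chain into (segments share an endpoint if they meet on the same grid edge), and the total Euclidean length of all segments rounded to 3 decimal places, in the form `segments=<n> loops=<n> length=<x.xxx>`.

cell (1,0): code 0100 → (1.443,1.000)–(2.000,0.429)
cell (1,1): code 1100 → (1.618,2.000)–(1.443,1.000)
cell (1,2): code 1000 → (2.000,2.429)–(1.618,2.000)
cell (2,0): code 0110 → (2.000,0.429)–(3.000,0.531)
cell (2,2): code 1001 → (3.000,2.553)–(2.000,2.429)
cell (3,0): code 0010 → (3.000,0.531)–(3.574,1.000)
cell (3,1): code 0011 → (3.574,1.000)–(3.648,2.000)
cell (3,2): code 0001 → (3.648,2.000)–(3.000,2.553)
total: 8 segments, chained into 1 closed loop(s), length Σ = 6.995601

segments=8 loops=1 length=6.996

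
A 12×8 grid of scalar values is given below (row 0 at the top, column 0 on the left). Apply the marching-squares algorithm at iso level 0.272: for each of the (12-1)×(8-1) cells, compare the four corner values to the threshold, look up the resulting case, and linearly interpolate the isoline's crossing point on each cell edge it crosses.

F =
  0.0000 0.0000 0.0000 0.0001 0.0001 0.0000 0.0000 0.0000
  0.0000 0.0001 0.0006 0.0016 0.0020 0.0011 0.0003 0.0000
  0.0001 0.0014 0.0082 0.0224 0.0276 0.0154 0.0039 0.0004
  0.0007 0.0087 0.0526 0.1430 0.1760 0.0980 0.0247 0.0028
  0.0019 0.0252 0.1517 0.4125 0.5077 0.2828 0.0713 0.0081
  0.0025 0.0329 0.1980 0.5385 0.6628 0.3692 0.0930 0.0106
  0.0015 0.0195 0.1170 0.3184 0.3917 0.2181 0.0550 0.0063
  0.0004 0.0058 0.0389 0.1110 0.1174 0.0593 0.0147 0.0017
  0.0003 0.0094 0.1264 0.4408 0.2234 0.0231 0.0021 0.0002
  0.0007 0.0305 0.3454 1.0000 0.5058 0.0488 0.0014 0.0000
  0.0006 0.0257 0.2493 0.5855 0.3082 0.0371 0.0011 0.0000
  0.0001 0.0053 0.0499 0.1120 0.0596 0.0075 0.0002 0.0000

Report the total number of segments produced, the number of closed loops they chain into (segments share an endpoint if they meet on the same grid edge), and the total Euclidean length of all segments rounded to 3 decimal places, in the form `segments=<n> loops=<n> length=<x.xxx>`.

segments=24 loops=2 length=18.346

cell (3,2): code 0100 → (3.479,3.000)–(4.000,2.461)
cell (3,3): code 1100 → (3.289,4.000)–(3.479,3.000)
cell (3,4): code 1100 → (3.942,5.000)–(3.289,4.000)
cell (3,5): code 1000 → (4.000,5.051)–(3.942,5.000)
cell (4,2): code 0110 → (4.000,2.461)–(5.000,2.217)
cell (4,5): code 1001 → (5.000,5.352)–(4.000,5.051)
cell (5,2): code 0110 → (5.000,2.217)–(6.000,2.770)
cell (5,4): code 1011 → (6.000,4.690)–(5.643,5.000)
cell (5,5): code 0001 → (5.643,5.000)–(5.000,5.352)
cell (6,2): code 0010 → (6.000,2.770)–(6.224,3.000)
cell (6,3): code 0011 → (6.224,3.000)–(6.436,4.000)
cell (6,4): code 0001 → (6.436,4.000)–(6.000,4.690)
cell (7,2): code 0100 → (7.488,3.000)–(8.000,2.463)
cell (7,3): code 1000 → (8.000,3.776)–(7.488,3.000)
cell (8,1): code 0100 → (8.665,2.000)–(9.000,1.767)
cell (8,2): code 1110 → (8.000,2.463)–(8.665,2.000)
cell (8,3): code 1101 → (8.172,4.000)–(8.000,3.776)
cell (8,4): code 1000 → (9.000,4.512)–(8.172,4.000)
cell (9,1): code 0010 → (9.000,1.767)–(9.764,2.000)
cell (9,2): code 0111 → (9.764,2.000)–(10.000,2.068)
cell (9,4): code 1001 → (10.000,4.134)–(9.000,4.512)
cell (10,2): code 0010 → (10.000,2.068)–(10.662,3.000)
cell (10,3): code 0011 → (10.662,3.000)–(10.146,4.000)
cell (10,4): code 0001 → (10.146,4.000)–(10.000,4.134)
total: 24 segments, chained into 2 closed loop(s), length Σ = 18.346105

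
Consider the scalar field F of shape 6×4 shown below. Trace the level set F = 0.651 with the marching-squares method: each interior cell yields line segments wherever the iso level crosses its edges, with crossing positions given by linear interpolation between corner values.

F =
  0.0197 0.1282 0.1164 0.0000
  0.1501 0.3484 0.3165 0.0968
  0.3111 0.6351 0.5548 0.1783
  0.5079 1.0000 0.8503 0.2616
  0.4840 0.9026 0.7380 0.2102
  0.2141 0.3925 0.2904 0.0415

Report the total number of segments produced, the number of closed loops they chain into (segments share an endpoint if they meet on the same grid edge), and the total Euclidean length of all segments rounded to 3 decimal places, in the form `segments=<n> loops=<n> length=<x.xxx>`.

cell (2,0): code 0100 → (2.044,1.000)–(3.000,0.291)
cell (2,1): code 1100 → (2.326,2.000)–(2.044,1.000)
cell (2,2): code 1000 → (3.000,2.339)–(2.326,2.000)
cell (3,0): code 0110 → (3.000,0.291)–(4.000,0.399)
cell (3,2): code 1001 → (4.000,2.165)–(3.000,2.339)
cell (4,0): code 0010 → (4.000,0.399)–(4.493,1.000)
cell (4,1): code 0011 → (4.493,1.000)–(4.194,2.000)
cell (4,2): code 0001 → (4.194,2.000)–(4.000,2.165)
total: 8 segments, chained into 1 closed loop(s), length Σ = 7.081216

segments=8 loops=1 length=7.081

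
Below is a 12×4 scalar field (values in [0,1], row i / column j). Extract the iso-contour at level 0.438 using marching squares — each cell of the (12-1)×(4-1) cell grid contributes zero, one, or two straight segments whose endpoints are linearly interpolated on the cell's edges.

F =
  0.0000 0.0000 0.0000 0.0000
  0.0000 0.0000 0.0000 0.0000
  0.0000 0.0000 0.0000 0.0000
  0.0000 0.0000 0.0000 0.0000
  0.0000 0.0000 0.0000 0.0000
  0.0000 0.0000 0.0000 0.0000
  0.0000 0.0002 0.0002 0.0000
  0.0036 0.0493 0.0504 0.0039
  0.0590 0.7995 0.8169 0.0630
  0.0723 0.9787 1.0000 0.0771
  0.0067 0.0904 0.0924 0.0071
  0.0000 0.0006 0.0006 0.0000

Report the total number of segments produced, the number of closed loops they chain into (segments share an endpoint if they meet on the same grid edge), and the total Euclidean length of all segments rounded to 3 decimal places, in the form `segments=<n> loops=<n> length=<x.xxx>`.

segments=8 loops=1 length=7.123

cell (7,0): code 0100 → (7.518,1.000)–(8.000,0.512)
cell (7,1): code 1100 → (7.506,2.000)–(7.518,1.000)
cell (7,2): code 1000 → (8.000,2.503)–(7.506,2.000)
cell (8,0): code 0110 → (8.000,0.512)–(9.000,0.403)
cell (8,2): code 1001 → (9.000,2.609)–(8.000,2.503)
cell (9,0): code 0010 → (9.000,0.403)–(9.609,1.000)
cell (9,1): code 0011 → (9.609,1.000)–(9.619,2.000)
cell (9,2): code 0001 → (9.619,2.000)–(9.000,2.609)
total: 8 segments, chained into 1 closed loop(s), length Σ = 7.123262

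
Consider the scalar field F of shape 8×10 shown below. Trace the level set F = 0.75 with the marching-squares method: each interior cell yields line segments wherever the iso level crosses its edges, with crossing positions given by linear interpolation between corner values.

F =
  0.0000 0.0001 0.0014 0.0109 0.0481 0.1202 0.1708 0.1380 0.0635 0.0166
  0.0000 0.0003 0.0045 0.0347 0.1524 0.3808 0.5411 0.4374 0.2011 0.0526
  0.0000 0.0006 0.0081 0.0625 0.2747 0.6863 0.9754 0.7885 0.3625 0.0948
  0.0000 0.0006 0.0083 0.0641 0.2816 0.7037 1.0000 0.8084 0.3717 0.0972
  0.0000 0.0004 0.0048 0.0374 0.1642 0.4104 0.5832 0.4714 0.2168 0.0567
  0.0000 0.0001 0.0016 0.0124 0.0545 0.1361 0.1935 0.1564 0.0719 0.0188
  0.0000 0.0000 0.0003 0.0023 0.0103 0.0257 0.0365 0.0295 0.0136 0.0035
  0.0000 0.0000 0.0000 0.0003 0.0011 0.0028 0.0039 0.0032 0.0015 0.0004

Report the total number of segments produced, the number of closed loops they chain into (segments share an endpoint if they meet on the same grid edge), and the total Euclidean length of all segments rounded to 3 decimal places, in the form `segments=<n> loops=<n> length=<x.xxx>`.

cell (1,5): code 0100 → (1.481,6.000)–(2.000,5.220)
cell (1,6): code 1100 → (1.890,7.000)–(1.481,6.000)
cell (1,7): code 1000 → (2.000,7.090)–(1.890,7.000)
cell (2,5): code 0110 → (2.000,5.220)–(3.000,5.156)
cell (2,7): code 1001 → (3.000,7.134)–(2.000,7.090)
cell (3,5): code 0010 → (3.000,5.156)–(3.600,6.000)
cell (3,6): code 0011 → (3.600,6.000)–(3.173,7.000)
cell (3,7): code 0001 → (3.173,7.000)–(3.000,7.134)
total: 8 segments, chained into 1 closed loop(s), length Σ = 6.503496

segments=8 loops=1 length=6.503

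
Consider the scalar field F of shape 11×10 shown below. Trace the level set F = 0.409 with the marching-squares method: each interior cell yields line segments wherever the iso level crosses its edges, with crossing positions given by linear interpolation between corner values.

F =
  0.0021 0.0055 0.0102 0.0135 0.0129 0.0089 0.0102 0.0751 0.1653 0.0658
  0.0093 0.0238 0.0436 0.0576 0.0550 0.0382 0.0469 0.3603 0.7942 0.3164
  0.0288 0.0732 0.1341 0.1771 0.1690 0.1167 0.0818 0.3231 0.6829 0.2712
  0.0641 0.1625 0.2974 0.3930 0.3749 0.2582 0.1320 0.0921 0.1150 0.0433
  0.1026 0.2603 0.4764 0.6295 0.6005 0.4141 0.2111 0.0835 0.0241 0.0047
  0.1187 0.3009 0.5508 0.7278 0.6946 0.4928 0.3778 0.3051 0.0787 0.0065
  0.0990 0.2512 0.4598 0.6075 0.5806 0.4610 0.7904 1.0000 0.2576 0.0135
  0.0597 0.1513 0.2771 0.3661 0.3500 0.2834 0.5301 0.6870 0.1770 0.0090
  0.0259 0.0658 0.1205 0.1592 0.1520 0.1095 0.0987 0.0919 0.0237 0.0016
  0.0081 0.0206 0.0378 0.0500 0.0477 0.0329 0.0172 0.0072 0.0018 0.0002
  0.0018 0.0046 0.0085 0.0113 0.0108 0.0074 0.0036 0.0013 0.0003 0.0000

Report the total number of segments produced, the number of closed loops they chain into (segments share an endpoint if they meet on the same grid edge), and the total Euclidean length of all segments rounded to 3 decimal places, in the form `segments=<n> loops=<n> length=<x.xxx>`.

cell (0,7): code 0100 → (0.388,8.000)–(1.000,7.112)
cell (0,8): code 1000 → (1.000,8.806)–(0.388,8.000)
cell (1,7): code 0110 → (1.000,7.112)–(2.000,7.239)
cell (1,8): code 1001 → (2.000,8.665)–(1.000,8.806)
cell (2,7): code 0010 → (2.000,7.239)–(2.482,8.000)
cell (2,8): code 0001 → (2.482,8.000)–(2.000,8.665)
cell (3,1): code 0100 → (3.623,2.000)–(4.000,1.688)
cell (3,2): code 1100 → (3.068,3.000)–(3.623,2.000)
cell (3,3): code 1100 → (3.151,4.000)–(3.068,3.000)
cell (3,4): code 1100 → (3.967,5.000)–(3.151,4.000)
cell (3,5): code 1000 → (4.000,5.025)–(3.967,5.000)
cell (4,1): code 0110 → (4.000,1.688)–(5.000,1.433)
cell (4,5): code 1001 → (5.000,5.729)–(4.000,5.025)
cell (5,1): code 0110 → (5.000,1.433)–(6.000,1.756)
cell (5,5): code 1101 → (5.076,6.000)–(5.000,5.729)
cell (5,6): code 1100 → (5.150,7.000)–(5.076,6.000)
cell (5,7): code 1000 → (6.000,7.796)–(5.150,7.000)
cell (6,1): code 0010 → (6.000,1.756)–(6.278,2.000)
cell (6,2): code 0011 → (6.278,2.000)–(6.822,3.000)
cell (6,3): code 0011 → (6.822,3.000)–(6.744,4.000)
cell (6,4): code 0011 → (6.744,4.000)–(6.293,5.000)
cell (6,5): code 0111 → (6.293,5.000)–(7.000,5.509)
cell (6,7): code 1001 → (7.000,7.545)–(6.000,7.796)
cell (7,5): code 0010 → (7.000,5.509)–(7.281,6.000)
cell (7,6): code 0011 → (7.281,6.000)–(7.467,7.000)
cell (7,7): code 0001 → (7.467,7.000)–(7.000,7.545)
total: 26 segments, chained into 2 closed loop(s), length Σ = 23.366891

segments=26 loops=2 length=23.367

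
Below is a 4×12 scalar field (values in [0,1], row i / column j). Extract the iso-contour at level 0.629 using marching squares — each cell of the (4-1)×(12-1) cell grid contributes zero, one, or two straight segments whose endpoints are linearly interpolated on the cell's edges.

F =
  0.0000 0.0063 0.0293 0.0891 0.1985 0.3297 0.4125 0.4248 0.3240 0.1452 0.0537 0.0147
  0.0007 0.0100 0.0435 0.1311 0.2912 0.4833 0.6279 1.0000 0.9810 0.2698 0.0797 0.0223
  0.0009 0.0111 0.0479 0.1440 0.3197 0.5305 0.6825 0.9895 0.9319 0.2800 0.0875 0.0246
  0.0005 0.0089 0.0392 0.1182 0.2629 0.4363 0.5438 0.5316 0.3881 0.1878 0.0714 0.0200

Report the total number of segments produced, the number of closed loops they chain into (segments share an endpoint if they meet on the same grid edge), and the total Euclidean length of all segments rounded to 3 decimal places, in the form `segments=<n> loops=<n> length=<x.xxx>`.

cell (0,6): code 0100 → (0.355,7.000)–(1.000,6.003)
cell (0,7): code 1100 → (0.464,8.000)–(0.355,7.000)
cell (0,8): code 1000 → (1.000,8.495)–(0.464,8.000)
cell (1,5): code 0100 → (1.020,6.000)–(2.000,5.648)
cell (1,6): code 1110 → (1.000,6.003)–(1.020,6.000)
cell (1,8): code 1001 → (2.000,8.465)–(1.000,8.495)
cell (2,5): code 0010 → (2.000,5.648)–(2.386,6.000)
cell (2,6): code 0011 → (2.386,6.000)–(2.787,7.000)
cell (2,7): code 0011 → (2.787,7.000)–(2.557,8.000)
cell (2,8): code 0001 → (2.557,8.000)–(2.000,8.465)
total: 10 segments, chained into 1 closed loop(s), length Σ = 8.336119

segments=10 loops=1 length=8.336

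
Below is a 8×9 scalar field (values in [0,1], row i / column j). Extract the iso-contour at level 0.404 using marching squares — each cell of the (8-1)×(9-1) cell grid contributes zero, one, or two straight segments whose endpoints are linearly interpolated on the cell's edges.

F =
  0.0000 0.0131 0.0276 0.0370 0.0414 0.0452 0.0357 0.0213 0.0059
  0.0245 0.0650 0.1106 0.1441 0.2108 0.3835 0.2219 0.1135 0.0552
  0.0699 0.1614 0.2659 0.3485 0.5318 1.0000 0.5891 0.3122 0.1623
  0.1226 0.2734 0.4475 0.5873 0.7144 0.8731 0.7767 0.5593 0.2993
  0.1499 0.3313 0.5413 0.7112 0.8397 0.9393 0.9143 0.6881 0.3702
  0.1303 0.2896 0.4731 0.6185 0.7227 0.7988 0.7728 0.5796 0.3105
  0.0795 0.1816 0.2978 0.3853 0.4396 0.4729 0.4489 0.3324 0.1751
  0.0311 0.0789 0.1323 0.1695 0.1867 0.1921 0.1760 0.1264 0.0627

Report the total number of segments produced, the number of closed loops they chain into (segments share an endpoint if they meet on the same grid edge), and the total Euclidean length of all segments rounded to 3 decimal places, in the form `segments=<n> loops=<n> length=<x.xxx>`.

segments=22 loops=1 length=18.075

cell (1,3): code 0100 → (1.602,4.000)–(2.000,3.303)
cell (1,4): code 1100 → (1.033,5.000)–(1.602,4.000)
cell (1,5): code 1100 → (1.496,6.000)–(1.033,5.000)
cell (1,6): code 1000 → (2.000,6.668)–(1.496,6.000)
cell (2,1): code 0100 → (2.760,2.000)–(3.000,1.750)
cell (2,2): code 1100 → (2.232,3.000)–(2.760,2.000)
cell (2,3): code 1110 → (2.000,3.303)–(2.232,3.000)
cell (2,6): code 1101 → (2.372,7.000)–(2.000,6.668)
cell (2,7): code 1000 → (3.000,7.597)–(2.372,7.000)
cell (3,1): code 0110 → (3.000,1.750)–(4.000,1.346)
cell (3,7): code 1001 → (4.000,7.894)–(3.000,7.597)
cell (4,1): code 0110 → (4.000,1.346)–(5.000,1.623)
cell (4,7): code 1001 → (5.000,7.653)–(4.000,7.894)
cell (5,1): code 0010 → (5.000,1.623)–(5.394,2.000)
cell (5,2): code 0011 → (5.394,2.000)–(5.920,3.000)
cell (5,3): code 0111 → (5.920,3.000)–(6.000,3.344)
cell (5,6): code 1011 → (6.000,6.385)–(5.710,7.000)
cell (5,7): code 0001 → (5.710,7.000)–(5.000,7.653)
cell (6,3): code 0010 → (6.000,3.344)–(6.141,4.000)
cell (6,4): code 0011 → (6.141,4.000)–(6.245,5.000)
cell (6,5): code 0011 → (6.245,5.000)–(6.165,6.000)
cell (6,6): code 0001 → (6.165,6.000)–(6.000,6.385)
total: 22 segments, chained into 1 closed loop(s), length Σ = 18.074669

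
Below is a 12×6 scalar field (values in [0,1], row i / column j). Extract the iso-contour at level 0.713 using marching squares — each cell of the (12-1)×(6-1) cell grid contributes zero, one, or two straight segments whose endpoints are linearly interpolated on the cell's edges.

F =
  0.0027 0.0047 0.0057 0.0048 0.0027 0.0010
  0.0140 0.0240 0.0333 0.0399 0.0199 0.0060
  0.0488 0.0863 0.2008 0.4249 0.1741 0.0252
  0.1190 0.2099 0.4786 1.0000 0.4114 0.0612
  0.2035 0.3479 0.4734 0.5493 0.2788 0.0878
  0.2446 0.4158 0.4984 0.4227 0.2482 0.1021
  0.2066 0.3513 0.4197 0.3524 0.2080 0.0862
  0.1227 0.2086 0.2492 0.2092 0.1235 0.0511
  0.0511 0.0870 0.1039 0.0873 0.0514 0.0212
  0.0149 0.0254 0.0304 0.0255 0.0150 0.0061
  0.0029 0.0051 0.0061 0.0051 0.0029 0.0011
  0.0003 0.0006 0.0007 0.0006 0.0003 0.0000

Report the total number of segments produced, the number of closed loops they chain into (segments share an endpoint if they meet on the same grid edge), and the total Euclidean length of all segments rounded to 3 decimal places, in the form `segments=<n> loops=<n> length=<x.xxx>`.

segments=4 loops=1 length=3.084

cell (2,2): code 0100 → (2.501,3.000)–(3.000,2.450)
cell (2,3): code 1000 → (3.000,3.488)–(2.501,3.000)
cell (3,2): code 0010 → (3.000,2.450)–(3.637,3.000)
cell (3,3): code 0001 → (3.637,3.000)–(3.000,3.488)
total: 4 segments, chained into 1 closed loop(s), length Σ = 3.084438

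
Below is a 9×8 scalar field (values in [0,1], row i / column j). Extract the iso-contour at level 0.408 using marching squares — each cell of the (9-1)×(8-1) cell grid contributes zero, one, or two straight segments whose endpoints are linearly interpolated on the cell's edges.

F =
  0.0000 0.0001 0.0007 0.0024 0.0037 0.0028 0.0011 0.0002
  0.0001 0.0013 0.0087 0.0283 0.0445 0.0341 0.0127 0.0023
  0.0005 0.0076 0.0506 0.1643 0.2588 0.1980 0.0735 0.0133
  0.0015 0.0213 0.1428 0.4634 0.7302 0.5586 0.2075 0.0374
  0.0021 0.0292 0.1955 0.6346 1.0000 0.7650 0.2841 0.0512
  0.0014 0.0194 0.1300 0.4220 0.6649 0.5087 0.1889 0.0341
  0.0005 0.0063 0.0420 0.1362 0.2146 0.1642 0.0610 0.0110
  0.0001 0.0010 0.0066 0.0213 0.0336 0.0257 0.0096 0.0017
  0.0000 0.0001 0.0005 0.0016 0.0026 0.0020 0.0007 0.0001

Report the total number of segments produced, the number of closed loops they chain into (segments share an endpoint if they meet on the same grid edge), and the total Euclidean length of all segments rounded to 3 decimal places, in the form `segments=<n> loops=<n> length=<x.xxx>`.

cell (2,2): code 0100 → (2.815,3.000)–(3.000,2.827)
cell (2,3): code 1100 → (2.317,4.000)–(2.815,3.000)
cell (2,4): code 1100 → (2.582,5.000)–(2.317,4.000)
cell (2,5): code 1000 → (3.000,5.429)–(2.582,5.000)
cell (3,2): code 0110 → (3.000,2.827)–(4.000,2.484)
cell (3,5): code 1001 → (4.000,5.742)–(3.000,5.429)
cell (4,2): code 0110 → (4.000,2.484)–(5.000,2.952)
cell (4,5): code 1001 → (5.000,5.315)–(4.000,5.742)
cell (5,2): code 0010 → (5.000,2.952)–(5.049,3.000)
cell (5,3): code 0011 → (5.049,3.000)–(5.571,4.000)
cell (5,4): code 0011 → (5.571,4.000)–(5.292,5.000)
cell (5,5): code 0001 → (5.292,5.000)–(5.000,5.315)
total: 12 segments, chained into 1 closed loop(s), length Σ = 9.964891

segments=12 loops=1 length=9.965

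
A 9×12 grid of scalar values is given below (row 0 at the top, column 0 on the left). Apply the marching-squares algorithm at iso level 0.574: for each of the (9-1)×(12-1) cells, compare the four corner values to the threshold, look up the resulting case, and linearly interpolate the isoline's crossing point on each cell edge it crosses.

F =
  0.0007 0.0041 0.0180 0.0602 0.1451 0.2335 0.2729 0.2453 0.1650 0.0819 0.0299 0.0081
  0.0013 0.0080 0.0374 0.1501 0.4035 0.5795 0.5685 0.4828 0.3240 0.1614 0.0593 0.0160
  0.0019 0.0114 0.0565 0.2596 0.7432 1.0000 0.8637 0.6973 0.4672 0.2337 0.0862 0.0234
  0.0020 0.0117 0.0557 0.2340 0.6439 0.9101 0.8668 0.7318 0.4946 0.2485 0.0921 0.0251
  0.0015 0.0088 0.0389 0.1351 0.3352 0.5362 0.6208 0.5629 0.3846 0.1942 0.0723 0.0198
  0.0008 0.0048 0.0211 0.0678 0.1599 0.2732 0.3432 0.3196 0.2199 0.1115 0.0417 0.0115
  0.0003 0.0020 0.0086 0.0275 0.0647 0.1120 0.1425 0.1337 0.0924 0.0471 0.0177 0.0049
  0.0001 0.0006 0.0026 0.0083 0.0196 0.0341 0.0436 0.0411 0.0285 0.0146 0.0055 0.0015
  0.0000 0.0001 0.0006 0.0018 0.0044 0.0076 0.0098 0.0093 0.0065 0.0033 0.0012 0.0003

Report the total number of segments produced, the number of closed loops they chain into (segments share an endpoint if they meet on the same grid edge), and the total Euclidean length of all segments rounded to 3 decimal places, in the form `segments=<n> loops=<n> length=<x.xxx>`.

cell (0,4): code 0100 → (0.984,5.000)–(1.000,4.969)
cell (0,5): code 1000 → (1.000,5.500)–(0.984,5.000)
cell (1,3): code 0100 → (1.502,4.000)–(2.000,3.650)
cell (1,4): code 1110 → (1.000,4.969)–(1.502,4.000)
cell (1,5): code 1101 → (1.019,6.000)–(1.000,5.500)
cell (1,6): code 1100 → (1.425,7.000)–(1.019,6.000)
cell (1,7): code 1000 → (2.000,7.536)–(1.425,7.000)
cell (2,3): code 0110 → (2.000,3.650)–(3.000,3.829)
cell (2,7): code 1001 → (3.000,7.665)–(2.000,7.536)
cell (3,3): code 0010 → (3.000,3.829)–(3.226,4.000)
cell (3,4): code 0011 → (3.226,4.000)–(3.899,5.000)
cell (3,5): code 0111 → (3.899,5.000)–(4.000,5.447)
cell (3,6): code 1011 → (4.000,6.808)–(3.934,7.000)
cell (3,7): code 0001 → (3.934,7.000)–(3.000,7.665)
cell (4,5): code 0010 → (4.000,5.447)–(4.169,6.000)
cell (4,6): code 0001 → (4.169,6.000)–(4.000,6.808)
total: 16 segments, chained into 1 closed loop(s), length Σ = 11.325263

segments=16 loops=1 length=11.325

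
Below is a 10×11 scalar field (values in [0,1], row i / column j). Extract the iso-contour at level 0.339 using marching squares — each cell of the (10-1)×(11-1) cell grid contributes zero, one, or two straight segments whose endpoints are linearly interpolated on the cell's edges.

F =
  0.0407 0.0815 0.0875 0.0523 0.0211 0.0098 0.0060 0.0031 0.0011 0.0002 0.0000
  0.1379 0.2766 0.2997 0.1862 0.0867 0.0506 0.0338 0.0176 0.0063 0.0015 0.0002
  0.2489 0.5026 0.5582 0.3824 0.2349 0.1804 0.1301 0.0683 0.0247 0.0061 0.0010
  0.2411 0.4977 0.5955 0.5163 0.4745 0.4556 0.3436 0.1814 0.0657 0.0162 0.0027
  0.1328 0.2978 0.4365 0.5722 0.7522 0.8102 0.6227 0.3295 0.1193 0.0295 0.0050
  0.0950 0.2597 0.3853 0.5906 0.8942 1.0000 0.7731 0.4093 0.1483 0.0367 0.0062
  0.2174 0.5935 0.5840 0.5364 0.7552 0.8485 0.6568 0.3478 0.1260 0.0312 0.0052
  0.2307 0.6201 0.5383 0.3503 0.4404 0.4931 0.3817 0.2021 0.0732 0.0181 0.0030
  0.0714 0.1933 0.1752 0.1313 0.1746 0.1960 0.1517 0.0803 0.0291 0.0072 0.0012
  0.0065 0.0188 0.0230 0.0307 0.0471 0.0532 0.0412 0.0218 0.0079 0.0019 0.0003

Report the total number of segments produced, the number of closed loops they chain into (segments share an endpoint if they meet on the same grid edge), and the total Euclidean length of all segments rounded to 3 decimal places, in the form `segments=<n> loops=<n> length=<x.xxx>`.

segments=28 loops=1 length=23.838

cell (1,0): code 0100 → (1.276,1.000)–(2.000,0.355)
cell (1,1): code 1100 → (1.152,2.000)–(1.276,1.000)
cell (1,2): code 1100 → (1.779,3.000)–(1.152,2.000)
cell (1,3): code 1000 → (2.000,3.294)–(1.779,3.000)
cell (2,0): code 0110 → (2.000,0.355)–(3.000,0.382)
cell (2,3): code 1101 → (2.434,4.000)–(2.000,3.294)
cell (2,4): code 1100 → (2.576,5.000)–(2.434,4.000)
cell (2,5): code 1100 → (2.978,6.000)–(2.576,5.000)
cell (2,6): code 1000 → (3.000,6.028)–(2.978,6.000)
cell (3,0): code 0010 → (3.000,0.382)–(3.794,1.000)
cell (3,1): code 0111 → (3.794,1.000)–(4.000,1.297)
cell (3,6): code 1001 → (4.000,6.968)–(3.000,6.028)
cell (4,1): code 0110 → (4.000,1.297)–(5.000,1.631)
cell (4,6): code 1101 → (4.119,7.000)–(4.000,6.968)
cell (4,7): code 1000 → (5.000,7.269)–(4.119,7.000)
cell (5,0): code 0100 → (5.238,1.000)–(6.000,0.323)
cell (5,1): code 1110 → (5.000,1.631)–(5.238,1.000)
cell (5,7): code 1001 → (6.000,7.040)–(5.000,7.269)
cell (6,0): code 0110 → (6.000,0.323)–(7.000,0.278)
cell (6,6): code 1011 → (7.000,6.238)–(6.060,7.000)
cell (6,7): code 0001 → (6.060,7.000)–(6.000,7.040)
cell (7,0): code 0010 → (7.000,0.278)–(7.659,1.000)
cell (7,1): code 0011 → (7.659,1.000)–(7.549,2.000)
cell (7,2): code 0011 → (7.549,2.000)–(7.052,3.000)
cell (7,3): code 0011 → (7.052,3.000)–(7.381,4.000)
cell (7,4): code 0011 → (7.381,4.000)–(7.519,5.000)
cell (7,5): code 0011 → (7.519,5.000)–(7.186,6.000)
cell (7,6): code 0001 → (7.186,6.000)–(7.000,6.238)
total: 28 segments, chained into 1 closed loop(s), length Σ = 23.838098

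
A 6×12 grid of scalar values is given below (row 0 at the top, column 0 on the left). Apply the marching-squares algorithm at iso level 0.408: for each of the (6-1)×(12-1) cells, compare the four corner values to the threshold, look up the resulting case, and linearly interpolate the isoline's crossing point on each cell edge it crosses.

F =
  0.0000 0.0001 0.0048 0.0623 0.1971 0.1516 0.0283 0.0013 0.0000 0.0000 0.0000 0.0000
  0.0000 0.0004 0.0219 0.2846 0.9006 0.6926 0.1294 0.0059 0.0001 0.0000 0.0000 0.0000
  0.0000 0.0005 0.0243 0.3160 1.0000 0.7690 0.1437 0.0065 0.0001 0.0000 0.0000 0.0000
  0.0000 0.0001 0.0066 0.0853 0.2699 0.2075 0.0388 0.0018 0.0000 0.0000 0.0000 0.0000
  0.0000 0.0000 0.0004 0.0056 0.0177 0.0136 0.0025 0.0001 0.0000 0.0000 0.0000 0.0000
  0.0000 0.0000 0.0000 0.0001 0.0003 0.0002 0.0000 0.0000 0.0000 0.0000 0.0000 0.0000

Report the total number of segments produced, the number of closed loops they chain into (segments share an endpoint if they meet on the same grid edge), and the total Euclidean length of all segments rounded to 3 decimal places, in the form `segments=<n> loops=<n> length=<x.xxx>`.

cell (0,3): code 0100 → (0.300,4.000)–(1.000,3.200)
cell (0,4): code 1100 → (0.474,5.000)–(0.300,4.000)
cell (0,5): code 1000 → (1.000,5.505)–(0.474,5.000)
cell (1,3): code 0110 → (1.000,3.200)–(2.000,3.135)
cell (1,5): code 1001 → (2.000,5.577)–(1.000,5.505)
cell (2,3): code 0010 → (2.000,3.135)–(2.811,4.000)
cell (2,4): code 0011 → (2.811,4.000)–(2.643,5.000)
cell (2,5): code 0001 → (2.643,5.000)–(2.000,5.577)
total: 8 segments, chained into 1 closed loop(s), length Σ = 7.876239

segments=8 loops=1 length=7.876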